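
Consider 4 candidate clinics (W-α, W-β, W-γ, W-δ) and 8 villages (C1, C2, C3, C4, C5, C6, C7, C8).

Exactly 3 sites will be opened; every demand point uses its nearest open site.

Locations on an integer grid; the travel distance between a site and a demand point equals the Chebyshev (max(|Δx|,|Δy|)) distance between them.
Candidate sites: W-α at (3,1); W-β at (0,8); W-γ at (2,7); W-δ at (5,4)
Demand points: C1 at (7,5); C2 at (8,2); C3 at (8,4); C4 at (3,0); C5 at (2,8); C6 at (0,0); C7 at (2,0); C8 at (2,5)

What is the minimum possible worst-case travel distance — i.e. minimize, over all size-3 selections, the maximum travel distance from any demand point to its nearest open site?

3

Open {W-α, W-β, W-δ}.
  Farthest demand point is C2 at travel distance 3 (to W-δ); all others are ≤ 3.
With {W-α, W-γ, W-δ} the worst case is 3.
With {W-α, W-β, W-γ} the worst case is 5.
No size-3 selection achieves below 3.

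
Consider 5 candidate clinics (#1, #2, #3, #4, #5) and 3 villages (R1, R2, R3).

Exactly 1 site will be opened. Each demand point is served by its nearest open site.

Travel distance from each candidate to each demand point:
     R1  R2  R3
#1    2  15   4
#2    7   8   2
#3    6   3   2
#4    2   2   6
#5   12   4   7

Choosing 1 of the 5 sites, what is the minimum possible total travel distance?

10

Open {#4}.
  R1→#4 2, R2→#4 2, R3→#4 6  ⇒ total 10.
Compare {#3}: total 11.
Compare {#2}: total 17.
No size-1 selection does better; minimum is 10.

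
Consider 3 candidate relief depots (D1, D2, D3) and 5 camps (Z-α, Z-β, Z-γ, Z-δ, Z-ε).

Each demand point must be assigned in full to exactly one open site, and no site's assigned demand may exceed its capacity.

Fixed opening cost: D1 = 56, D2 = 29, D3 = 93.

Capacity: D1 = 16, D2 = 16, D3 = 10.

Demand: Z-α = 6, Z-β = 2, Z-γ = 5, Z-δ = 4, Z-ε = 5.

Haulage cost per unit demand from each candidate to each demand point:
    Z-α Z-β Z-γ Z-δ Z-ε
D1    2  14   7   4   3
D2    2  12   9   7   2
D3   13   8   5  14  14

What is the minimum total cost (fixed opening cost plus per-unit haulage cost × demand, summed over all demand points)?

182

Open {D1, D2}; cheapest assignment that respects the capacities:
  D1 (cap 16, load 15): Z-α, Z-γ, Z-δ — cost 6×2 + 5×7 + 4×4 = 63
  D2 (cap 16, load 7): Z-β, Z-ε — cost 2×12 + 5×2 = 34
  Shipping 97, fixed 85 → total 182.
  Any other capacity-feasible assignment to {D1, D2} ships for at least 97.
Compare {D2, D3}: its best feasible assignment gives total 213.
Compare {D1, D3}: its best feasible assignment gives total 233.
Every other set of open sites that can feasibly serve all demand totals ≥ 213 even under its best assignment. Minimum: 182.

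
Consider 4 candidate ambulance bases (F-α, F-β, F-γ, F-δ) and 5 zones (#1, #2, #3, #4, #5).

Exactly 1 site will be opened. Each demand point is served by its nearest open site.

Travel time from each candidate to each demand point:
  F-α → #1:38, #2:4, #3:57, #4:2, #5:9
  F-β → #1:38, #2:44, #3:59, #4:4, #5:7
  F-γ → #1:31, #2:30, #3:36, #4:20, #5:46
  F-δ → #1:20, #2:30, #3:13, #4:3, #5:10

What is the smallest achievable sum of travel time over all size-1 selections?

76

Open {F-δ}.
  #1→F-δ 20, #2→F-δ 30, #3→F-δ 13, #4→F-δ 3, #5→F-δ 10  ⇒ total 76.
Compare {F-α}: total 110.
Compare {F-β}: total 152.
No size-1 selection does better; minimum is 76.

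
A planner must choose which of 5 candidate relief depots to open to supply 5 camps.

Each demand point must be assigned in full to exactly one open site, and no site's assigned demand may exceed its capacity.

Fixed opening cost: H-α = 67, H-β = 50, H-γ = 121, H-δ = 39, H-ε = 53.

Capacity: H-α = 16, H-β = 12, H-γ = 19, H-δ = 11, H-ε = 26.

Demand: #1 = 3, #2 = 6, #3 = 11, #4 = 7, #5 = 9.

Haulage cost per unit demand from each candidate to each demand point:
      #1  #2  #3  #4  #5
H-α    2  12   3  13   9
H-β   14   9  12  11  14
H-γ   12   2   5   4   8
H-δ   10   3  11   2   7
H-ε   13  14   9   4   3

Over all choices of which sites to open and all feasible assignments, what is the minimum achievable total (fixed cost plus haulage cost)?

Open {H-α, H-δ, H-ε}; cheapest assignment that respects the capacities:
  H-α (cap 16, load 14): #1, #3 — cost 3×2 + 11×3 = 39
  H-δ (cap 11, load 6): #2 — cost 6×3 = 18
  H-ε (cap 26, load 16): #4, #5 — cost 7×4 + 9×3 = 55
  Shipping 112, fixed 159 → total 271.
  Any other capacity-feasible assignment to {H-α, H-δ, H-ε} ships for at least 112.
Compare {H-α, H-ε}: its best feasible assignment gives total 298.
Compare {H-α, H-β, H-ε}: its best feasible assignment gives total 318.
Every other set of open sites that can feasibly serve all demand totals ≥ 298 even under its best assignment. Minimum: 271.

271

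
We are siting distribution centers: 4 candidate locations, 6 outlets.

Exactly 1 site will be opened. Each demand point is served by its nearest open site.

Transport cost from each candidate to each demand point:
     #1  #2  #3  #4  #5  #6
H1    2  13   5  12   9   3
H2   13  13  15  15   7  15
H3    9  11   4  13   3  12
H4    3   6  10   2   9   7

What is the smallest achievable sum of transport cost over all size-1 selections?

37

Open {H4}.
  #1→H4 3, #2→H4 6, #3→H4 10, #4→H4 2, #5→H4 9, #6→H4 7  ⇒ total 37.
Compare {H1}: total 44.
Compare {H3}: total 52.
No size-1 selection does better; minimum is 37.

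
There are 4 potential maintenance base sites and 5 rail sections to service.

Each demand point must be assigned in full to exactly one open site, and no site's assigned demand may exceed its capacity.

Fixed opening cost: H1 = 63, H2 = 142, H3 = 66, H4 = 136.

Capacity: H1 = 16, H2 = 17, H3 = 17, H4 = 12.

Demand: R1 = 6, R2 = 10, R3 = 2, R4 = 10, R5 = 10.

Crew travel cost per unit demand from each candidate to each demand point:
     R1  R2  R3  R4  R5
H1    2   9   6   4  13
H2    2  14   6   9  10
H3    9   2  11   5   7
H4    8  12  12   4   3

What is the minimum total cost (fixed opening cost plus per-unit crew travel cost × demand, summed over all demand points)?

Open {H1, H3, H4}; cheapest assignment that respects the capacities:
  H1 (cap 16, load 16): R1, R4 — cost 6×2 + 10×4 = 52
  H3 (cap 17, load 12): R2, R3 — cost 10×2 + 2×11 = 42
  H4 (cap 12, load 10): R5 — cost 10×3 = 30
  Shipping 124, fixed 265 → total 389.
  Any other capacity-feasible assignment to {H1, H3, H4} ships for at least 124.
Compare {H1, H2, H3}: its best feasible assignment gives total 455.
Compare {H2, H3, H4}: its best feasible assignment gives total 518.
Every other set of open sites that can feasibly serve all demand totals ≥ 455 even under its best assignment. Minimum: 389.

389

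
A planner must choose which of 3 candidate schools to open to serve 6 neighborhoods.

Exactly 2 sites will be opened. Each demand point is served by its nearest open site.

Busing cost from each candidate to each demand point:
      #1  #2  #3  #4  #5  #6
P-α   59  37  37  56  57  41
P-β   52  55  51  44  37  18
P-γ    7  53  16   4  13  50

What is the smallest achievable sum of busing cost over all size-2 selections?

111

Open {P-β, P-γ}.
  #1→P-γ 7, #2→P-γ 53, #3→P-γ 16, #4→P-γ 4, #5→P-γ 13, #6→P-β 18  ⇒ total 111.
Compare {P-α, P-γ}: total 118.
Compare {P-α, P-β}: total 225.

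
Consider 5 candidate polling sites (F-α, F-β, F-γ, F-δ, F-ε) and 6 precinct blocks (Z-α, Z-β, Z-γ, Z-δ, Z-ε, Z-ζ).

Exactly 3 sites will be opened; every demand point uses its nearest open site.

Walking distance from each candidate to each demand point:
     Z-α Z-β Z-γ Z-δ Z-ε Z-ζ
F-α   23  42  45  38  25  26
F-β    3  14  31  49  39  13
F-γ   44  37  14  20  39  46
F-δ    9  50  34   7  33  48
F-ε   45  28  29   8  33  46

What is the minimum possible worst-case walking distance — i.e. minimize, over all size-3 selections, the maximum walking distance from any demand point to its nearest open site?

Open {F-α, F-β, F-γ}.
  Farthest demand point is Z-ε at walking distance 25 (to F-α); all others are ≤ 25.
With {F-α, F-γ, F-ε} the worst case is 28.
With {F-α, F-β, F-ε} the worst case is 29.
No size-3 selection achieves below 25.

25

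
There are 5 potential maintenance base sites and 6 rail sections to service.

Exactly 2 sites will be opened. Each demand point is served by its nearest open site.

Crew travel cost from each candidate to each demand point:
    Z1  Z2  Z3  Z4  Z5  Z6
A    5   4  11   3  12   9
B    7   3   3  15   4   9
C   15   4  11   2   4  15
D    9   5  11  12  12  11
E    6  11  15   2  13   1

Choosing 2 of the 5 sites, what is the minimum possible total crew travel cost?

19

Open {B, E}.
  Z1→E 6, Z2→B 3, Z3→B 3, Z4→E 2, Z5→B 4, Z6→E 1  ⇒ total 19.
Compare {A, B}: total 27.
Compare {B, C}: total 28.
No size-2 selection does better; minimum is 19.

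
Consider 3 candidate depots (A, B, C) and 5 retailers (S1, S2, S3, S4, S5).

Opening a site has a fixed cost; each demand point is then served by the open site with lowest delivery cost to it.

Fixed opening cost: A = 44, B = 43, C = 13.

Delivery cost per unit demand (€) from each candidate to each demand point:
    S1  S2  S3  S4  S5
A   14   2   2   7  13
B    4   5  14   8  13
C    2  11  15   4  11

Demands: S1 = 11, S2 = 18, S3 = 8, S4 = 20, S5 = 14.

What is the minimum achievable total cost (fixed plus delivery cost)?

365

Open {A, C}: assign each demand point to its cheapest open site.
  S1→C 11×2=22, S2→A 18×2=36, S3→A 8×2=16, S4→C 20×4=80, S5→C 14×11=154
  delivery cost 308, fixed 57 → total 365.
Compare {A, B, C}: delivery cost 308 + fixed 100 = 408.
Compare {A, B}: delivery cost 418 + fixed 87 = 505.
Compare {B, C}: delivery cost 458 + fixed 56 = 514.
All other subsets cost ≥ 408. Minimum total cost: 365.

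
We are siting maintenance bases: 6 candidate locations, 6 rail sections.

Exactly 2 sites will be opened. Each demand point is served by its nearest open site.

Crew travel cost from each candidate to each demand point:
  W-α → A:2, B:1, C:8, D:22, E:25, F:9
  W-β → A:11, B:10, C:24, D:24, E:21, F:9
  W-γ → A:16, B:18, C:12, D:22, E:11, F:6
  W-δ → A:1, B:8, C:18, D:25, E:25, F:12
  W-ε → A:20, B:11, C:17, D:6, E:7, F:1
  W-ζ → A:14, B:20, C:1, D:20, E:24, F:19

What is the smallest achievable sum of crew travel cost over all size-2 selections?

Open {W-α, W-ε}.
  A→W-α 2, B→W-α 1, C→W-α 8, D→W-ε 6, E→W-ε 7, F→W-ε 1  ⇒ total 25.
Compare {W-δ, W-ε}: total 40.
Compare {W-ε, W-ζ}: total 40.
No size-2 selection does better; minimum is 25.

25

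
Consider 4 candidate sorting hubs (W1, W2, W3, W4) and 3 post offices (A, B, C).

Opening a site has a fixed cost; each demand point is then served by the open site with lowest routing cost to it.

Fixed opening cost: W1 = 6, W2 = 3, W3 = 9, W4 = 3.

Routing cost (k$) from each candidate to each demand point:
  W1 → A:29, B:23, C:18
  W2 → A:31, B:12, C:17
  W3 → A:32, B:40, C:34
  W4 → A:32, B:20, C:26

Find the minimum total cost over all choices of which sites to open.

Open {W2}: assign each demand point to its cheapest open site.
  A→W2 31, B→W2 12, C→W2 17
  routing cost 60, fixed 3 → total 63.
Compare {W2, W4}: routing cost 60 + fixed 6 = 66.
Compare {W1, W2}: routing cost 58 + fixed 9 = 67.
Compare {W1, W2, W4}: routing cost 58 + fixed 12 = 70.
All other subsets cost ≥ 66. Minimum total cost: 63.

63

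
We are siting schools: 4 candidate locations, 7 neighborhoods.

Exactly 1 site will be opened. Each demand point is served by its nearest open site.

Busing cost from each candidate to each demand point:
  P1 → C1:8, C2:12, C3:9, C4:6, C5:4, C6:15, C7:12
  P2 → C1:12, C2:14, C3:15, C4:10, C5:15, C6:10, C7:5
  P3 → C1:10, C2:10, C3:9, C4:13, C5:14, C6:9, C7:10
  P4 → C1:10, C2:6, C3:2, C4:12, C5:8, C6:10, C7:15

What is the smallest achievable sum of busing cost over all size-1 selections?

Open {P4}.
  C1→P4 10, C2→P4 6, C3→P4 2, C4→P4 12, C5→P4 8, C6→P4 10, C7→P4 15  ⇒ total 63.
Compare {P1}: total 66.
Compare {P3}: total 75.
No size-1 selection does better; minimum is 63.

63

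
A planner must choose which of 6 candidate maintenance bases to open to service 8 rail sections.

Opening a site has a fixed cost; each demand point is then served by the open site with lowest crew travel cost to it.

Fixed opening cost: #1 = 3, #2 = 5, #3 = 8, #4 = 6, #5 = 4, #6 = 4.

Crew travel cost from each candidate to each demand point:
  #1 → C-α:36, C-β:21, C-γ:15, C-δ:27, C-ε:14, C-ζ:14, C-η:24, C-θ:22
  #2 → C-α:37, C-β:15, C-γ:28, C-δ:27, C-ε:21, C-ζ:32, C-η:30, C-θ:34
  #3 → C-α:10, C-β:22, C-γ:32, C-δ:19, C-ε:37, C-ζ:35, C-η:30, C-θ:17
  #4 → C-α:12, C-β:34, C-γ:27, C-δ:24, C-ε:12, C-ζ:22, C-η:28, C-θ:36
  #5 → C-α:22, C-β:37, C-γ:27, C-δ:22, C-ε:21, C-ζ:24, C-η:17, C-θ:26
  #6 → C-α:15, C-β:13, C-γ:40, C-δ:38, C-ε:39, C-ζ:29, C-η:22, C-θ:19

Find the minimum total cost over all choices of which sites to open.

138

Open {#1, #3, #5, #6}: assign each demand point to its cheapest open site.
  C-α→#3 10, C-β→#6 13, C-γ→#1 15, C-δ→#3 19, C-ε→#1 14, C-ζ→#1 14, C-η→#5 17, C-θ→#3 17
  crew travel cost 119, fixed 19 → total 138.
Compare {#1, #3, #6}: crew travel cost 124 + fixed 15 = 139.
Compare {#1, #5, #6}: crew travel cost 129 + fixed 11 = 140.
Compare {#1, #2, #3, #5}: crew travel cost 121 + fixed 20 = 141.
All other subsets cost ≥ 139. Minimum total cost: 138.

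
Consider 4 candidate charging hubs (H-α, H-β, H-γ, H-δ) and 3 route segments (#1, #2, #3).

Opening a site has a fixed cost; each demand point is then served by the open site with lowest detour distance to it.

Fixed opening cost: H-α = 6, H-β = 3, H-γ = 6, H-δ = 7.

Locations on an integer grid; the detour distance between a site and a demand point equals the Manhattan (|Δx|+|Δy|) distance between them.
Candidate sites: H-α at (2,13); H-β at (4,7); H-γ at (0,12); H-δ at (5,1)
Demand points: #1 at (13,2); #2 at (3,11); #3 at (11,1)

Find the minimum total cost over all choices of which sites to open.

30

Open {H-β, H-δ}: assign each demand point to its cheapest open site.
  #1→H-δ 9, #2→H-β 5, #3→H-δ 6
  detour distance 20, fixed 10 → total 30.
Compare {H-α, H-δ}: detour distance 18 + fixed 13 = 31.
Compare {H-γ, H-δ}: detour distance 19 + fixed 13 = 32.
Compare {H-δ}: detour distance 27 + fixed 7 = 34.
All other subsets cost ≥ 31. Minimum total cost: 30.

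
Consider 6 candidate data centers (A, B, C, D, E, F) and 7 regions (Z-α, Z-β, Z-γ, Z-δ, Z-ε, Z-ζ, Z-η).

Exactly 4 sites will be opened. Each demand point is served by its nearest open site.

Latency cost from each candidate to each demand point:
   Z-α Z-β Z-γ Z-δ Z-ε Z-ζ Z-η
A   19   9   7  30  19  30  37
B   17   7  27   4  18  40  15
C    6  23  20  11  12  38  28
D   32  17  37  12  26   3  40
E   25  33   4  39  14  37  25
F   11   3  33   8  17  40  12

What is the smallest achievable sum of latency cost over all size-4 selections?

48

Open {C, D, E, F}.
  Z-α→C 6, Z-β→F 3, Z-γ→E 4, Z-δ→F 8, Z-ε→C 12, Z-ζ→D 3, Z-η→F 12  ⇒ total 48.
Compare {A, C, D, F}: total 51.
Compare {B, C, D, E}: total 51.
No size-4 selection does better; minimum is 48.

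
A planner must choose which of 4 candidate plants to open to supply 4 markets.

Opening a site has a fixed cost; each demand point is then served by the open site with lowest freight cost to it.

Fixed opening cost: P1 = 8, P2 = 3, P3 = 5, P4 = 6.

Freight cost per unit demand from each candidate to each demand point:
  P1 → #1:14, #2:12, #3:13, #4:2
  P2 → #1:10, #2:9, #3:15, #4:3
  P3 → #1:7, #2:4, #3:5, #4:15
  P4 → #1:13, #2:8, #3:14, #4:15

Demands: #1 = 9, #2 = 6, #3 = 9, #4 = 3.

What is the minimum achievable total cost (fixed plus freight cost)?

149

Open {P2, P3}: assign each demand point to its cheapest open site.
  #1→P3 9×7=63, #2→P3 6×4=24, #3→P3 9×5=45, #4→P2 3×3=9
  freight cost 141, fixed 8 → total 149.
Compare {P1, P3}: freight cost 138 + fixed 13 = 151.
Compare {P1, P2, P3}: freight cost 138 + fixed 16 = 154.
Compare {P2, P3, P4}: freight cost 141 + fixed 14 = 155.
All other subsets cost ≥ 151. Minimum total cost: 149.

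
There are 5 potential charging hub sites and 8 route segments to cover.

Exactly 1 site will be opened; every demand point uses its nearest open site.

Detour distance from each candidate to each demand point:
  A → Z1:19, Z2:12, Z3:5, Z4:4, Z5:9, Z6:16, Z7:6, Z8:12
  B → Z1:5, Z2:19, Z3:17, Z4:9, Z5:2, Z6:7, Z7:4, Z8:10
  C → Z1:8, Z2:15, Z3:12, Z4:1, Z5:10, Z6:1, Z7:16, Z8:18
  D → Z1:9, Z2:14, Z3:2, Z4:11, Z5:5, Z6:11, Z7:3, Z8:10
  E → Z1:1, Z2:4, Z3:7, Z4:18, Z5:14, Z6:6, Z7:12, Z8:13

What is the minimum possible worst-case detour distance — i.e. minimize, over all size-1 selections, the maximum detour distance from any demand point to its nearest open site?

14

Open {D}.
  Farthest demand point is Z2 at detour distance 14 (to D); all others are ≤ 14.
With {C} the worst case is 18.
With {E} the worst case is 18.
No size-1 selection achieves below 14.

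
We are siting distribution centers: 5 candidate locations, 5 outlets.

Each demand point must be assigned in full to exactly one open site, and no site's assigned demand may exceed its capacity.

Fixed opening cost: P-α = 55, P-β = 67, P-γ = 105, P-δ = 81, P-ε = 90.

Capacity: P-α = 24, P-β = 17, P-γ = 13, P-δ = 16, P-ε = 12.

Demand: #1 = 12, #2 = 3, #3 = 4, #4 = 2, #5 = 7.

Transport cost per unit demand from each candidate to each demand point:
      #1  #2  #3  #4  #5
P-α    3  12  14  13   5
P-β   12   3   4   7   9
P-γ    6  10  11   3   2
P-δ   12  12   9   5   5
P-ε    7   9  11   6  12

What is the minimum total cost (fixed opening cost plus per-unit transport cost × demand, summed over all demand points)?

232

Open {P-α, P-β}; cheapest assignment that respects the capacities:
  P-α (cap 24, load 19): #1, #5 — cost 12×3 + 7×5 = 71
  P-β (cap 17, load 9): #2, #3, #4 — cost 3×3 + 4×4 + 2×7 = 39
  Shipping 110, fixed 122 → total 232.
  Any other capacity-feasible assignment to {P-α, P-β} ships for at least 110.
Compare {P-α, P-δ}: its best feasible assignment gives total 289.
Compare {P-α, P-γ}: its best feasible assignment gives total 296.
Every other set of open sites that can feasibly serve all demand totals ≥ 289 even under its best assignment. Minimum: 232.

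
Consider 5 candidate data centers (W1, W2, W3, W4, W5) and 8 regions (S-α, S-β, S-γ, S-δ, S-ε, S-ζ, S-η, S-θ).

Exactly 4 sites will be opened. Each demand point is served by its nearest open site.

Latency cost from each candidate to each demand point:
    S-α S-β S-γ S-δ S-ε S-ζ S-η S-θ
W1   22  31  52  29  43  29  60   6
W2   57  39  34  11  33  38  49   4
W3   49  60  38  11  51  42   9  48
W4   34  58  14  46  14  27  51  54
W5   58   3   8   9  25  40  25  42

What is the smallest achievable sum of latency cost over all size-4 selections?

98

Open {W1, W3, W4, W5}.
  S-α→W1 22, S-β→W5 3, S-γ→W5 8, S-δ→W5 9, S-ε→W4 14, S-ζ→W4 27, S-η→W3 9, S-θ→W1 6  ⇒ total 98.
Compare {W2, W3, W4, W5}: total 108.
Compare {W1, W2, W3, W5}: total 109.
No size-4 selection does better; minimum is 98.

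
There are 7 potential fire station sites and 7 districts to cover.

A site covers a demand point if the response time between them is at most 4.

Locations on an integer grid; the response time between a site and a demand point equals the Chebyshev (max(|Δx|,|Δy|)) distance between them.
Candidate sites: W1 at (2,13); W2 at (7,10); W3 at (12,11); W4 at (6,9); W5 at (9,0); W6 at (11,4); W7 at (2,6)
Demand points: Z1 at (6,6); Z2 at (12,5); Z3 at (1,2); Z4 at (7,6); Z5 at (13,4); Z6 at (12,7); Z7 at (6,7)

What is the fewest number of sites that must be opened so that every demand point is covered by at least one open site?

Coverage sets (demand points within 4 of each site):
  W1: {}
  W2: {Z1, Z4, Z7}
  W3: {Z6}
  W4: {Z1, Z4, Z7}
  W5: {Z5}
  W6: {Z2, Z4, Z5, Z6}
  W7: {Z1, Z3, Z7}
No single site covers all 7 demand points.
But {W6, W7} covers everything, so the minimum is 2.

2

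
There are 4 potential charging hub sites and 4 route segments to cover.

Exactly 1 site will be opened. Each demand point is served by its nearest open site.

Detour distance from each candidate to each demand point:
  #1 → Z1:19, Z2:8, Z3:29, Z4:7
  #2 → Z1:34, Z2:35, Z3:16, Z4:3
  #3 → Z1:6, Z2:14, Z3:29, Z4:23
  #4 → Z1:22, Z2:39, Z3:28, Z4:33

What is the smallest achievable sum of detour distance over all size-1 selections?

63

Open {#1}.
  Z1→#1 19, Z2→#1 8, Z3→#1 29, Z4→#1 7  ⇒ total 63.
Compare {#3}: total 72.
Compare {#2}: total 88.
No size-1 selection does better; minimum is 63.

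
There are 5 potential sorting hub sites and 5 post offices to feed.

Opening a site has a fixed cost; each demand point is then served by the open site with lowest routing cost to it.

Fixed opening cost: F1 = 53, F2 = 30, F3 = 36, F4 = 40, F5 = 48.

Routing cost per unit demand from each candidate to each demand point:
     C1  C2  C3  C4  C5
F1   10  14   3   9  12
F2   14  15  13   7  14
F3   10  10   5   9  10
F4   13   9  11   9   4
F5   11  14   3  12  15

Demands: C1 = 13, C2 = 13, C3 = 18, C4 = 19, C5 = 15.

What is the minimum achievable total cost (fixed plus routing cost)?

Open {F1, F2, F4}: assign each demand point to its cheapest open site.
  C1→F1 13×10=130, C2→F4 13×9=117, C3→F1 18×3=54, C4→F2 19×7=133, C5→F4 15×4=60
  routing cost 494, fixed 123 → total 617.
Compare {F1, F4}: routing cost 532 + fixed 93 = 625.
Compare {F2, F4, F5}: routing cost 507 + fixed 118 = 625.
Compare {F4, F5}: routing cost 545 + fixed 88 = 633.
All other subsets cost ≥ 625. Minimum total cost: 617.

617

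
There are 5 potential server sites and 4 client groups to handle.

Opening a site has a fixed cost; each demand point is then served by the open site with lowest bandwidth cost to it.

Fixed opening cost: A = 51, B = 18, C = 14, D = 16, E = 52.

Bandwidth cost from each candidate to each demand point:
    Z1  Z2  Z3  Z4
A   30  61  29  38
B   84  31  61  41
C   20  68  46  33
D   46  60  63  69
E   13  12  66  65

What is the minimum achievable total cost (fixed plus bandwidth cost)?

162

Open {B, C}: assign each demand point to its cheapest open site.
  Z1→C 20, Z2→B 31, Z3→C 46, Z4→C 33
  bandwidth cost 130, fixed 32 → total 162.
Compare {C, E}: bandwidth cost 104 + fixed 66 = 170.
Compare {B, C, D}: bandwidth cost 130 + fixed 48 = 178.
Compare {C}: bandwidth cost 167 + fixed 14 = 181.
All other subsets cost ≥ 170. Minimum total cost: 162.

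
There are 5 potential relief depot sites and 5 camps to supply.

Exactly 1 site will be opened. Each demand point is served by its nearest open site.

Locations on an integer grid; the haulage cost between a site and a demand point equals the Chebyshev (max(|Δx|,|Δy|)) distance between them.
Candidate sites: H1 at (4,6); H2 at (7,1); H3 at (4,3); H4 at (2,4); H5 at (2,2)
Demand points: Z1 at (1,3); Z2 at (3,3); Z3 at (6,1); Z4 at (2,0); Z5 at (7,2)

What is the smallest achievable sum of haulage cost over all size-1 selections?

12

Open {H3}.
  Z1→H3 3, Z2→H3 1, Z3→H3 2, Z4→H3 3, Z5→H3 3  ⇒ total 12.
Compare {H5}: total 13.
Compare {H4}: total 15.
No size-1 selection does better; minimum is 12.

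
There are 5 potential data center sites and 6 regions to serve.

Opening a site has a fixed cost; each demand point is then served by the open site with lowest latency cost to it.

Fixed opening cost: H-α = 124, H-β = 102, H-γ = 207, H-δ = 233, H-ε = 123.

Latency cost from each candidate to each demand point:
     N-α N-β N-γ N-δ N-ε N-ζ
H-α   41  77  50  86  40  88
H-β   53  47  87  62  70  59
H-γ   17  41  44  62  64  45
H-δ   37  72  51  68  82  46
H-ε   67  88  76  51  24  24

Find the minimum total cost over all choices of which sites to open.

Open {H-ε}: assign each demand point to its cheapest open site.
  N-α→H-ε 67, N-β→H-ε 88, N-γ→H-ε 76, N-δ→H-ε 51, N-ε→H-ε 24, N-ζ→H-ε 24
  latency cost 330, fixed 123 → total 453.
Compare {H-β}: latency cost 378 + fixed 102 = 480.
Compare {H-γ}: latency cost 273 + fixed 207 = 480.
Compare {H-β, H-ε}: latency cost 275 + fixed 225 = 500.
All other subsets cost ≥ 480. Minimum total cost: 453.

453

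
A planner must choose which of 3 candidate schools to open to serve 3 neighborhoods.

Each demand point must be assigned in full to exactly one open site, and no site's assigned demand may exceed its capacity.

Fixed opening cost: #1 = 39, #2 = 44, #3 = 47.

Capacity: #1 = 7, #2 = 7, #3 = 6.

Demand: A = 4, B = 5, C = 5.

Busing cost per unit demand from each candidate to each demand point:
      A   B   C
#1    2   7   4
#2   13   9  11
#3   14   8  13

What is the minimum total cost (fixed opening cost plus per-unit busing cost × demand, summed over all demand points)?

233

Open {#1, #2, #3}; cheapest assignment that respects the capacities:
  #1 (cap 7, load 4): A — cost 4×2 = 8
  #2 (cap 7, load 5): C — cost 5×11 = 55
  #3 (cap 6, load 5): B — cost 5×8 = 40
  Shipping 103, fixed 130 → total 233.
  Any other capacity-feasible assignment to {#1, #2, #3} ships for at least 103.
Total demand is 14; every other set of sites either has combined capacity below 14 or cannot fit the demands without splitting one across sites, so {#1, #2, #3} is the only feasible choice of open sites. Minimum: 233.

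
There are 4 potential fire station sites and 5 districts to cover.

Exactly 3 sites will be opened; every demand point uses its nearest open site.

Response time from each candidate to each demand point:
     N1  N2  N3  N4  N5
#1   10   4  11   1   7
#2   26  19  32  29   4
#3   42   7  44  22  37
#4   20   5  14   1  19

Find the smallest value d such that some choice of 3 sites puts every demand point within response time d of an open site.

11

Open {#1, #2, #3}.
  Farthest demand point is N3 at response time 11 (to #1); all others are ≤ 11.
With {#1, #2, #4} the worst case is 11.
With {#1, #3, #4} the worst case is 11.
No size-3 selection achieves below 11.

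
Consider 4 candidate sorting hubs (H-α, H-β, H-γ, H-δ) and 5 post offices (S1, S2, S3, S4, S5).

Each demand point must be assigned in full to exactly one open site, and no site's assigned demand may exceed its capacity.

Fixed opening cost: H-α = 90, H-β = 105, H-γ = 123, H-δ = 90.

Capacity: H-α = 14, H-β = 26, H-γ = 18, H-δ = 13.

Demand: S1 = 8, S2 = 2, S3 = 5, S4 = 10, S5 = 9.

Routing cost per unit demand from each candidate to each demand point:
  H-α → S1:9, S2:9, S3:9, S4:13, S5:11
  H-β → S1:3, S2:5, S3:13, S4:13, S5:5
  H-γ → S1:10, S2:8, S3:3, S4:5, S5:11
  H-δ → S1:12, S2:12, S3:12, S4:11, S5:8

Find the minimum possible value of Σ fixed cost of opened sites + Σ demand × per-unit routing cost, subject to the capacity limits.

372

Open {H-β, H-γ}; cheapest assignment that respects the capacities:
  H-β (cap 26, load 19): S1, S2, S5 — cost 8×3 + 2×5 + 9×5 = 79
  H-γ (cap 18, load 15): S3, S4 — cost 5×3 + 10×5 = 65
  Shipping 144, fixed 228 → total 372.
  Any other capacity-feasible assignment to {H-β, H-γ} ships for at least 144.
Compare {H-β, H-δ}: its best feasible assignment gives total 449.
Compare {H-α, H-β, H-γ}: its best feasible assignment gives total 462.
Every other set of open sites that can feasibly serve all demand totals ≥ 449 even under its best assignment. Minimum: 372.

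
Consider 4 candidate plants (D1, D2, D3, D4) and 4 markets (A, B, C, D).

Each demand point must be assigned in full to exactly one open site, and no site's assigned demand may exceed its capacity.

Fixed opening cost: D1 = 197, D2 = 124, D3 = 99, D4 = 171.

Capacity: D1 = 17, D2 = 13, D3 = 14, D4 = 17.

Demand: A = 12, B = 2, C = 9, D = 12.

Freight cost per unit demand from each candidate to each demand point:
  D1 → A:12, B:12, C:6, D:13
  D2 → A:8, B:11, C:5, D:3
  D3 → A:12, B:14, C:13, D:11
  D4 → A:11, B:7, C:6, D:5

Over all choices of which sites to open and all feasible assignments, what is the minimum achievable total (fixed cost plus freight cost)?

642

Open {D2, D3, D4}; cheapest assignment that respects the capacities:
  D2 (cap 13, load 12): D — cost 12×3 = 36
  D3 (cap 14, load 12): A — cost 12×12 = 144
  D4 (cap 17, load 11): B, C — cost 2×7 + 9×6 = 68
  Shipping 248, fixed 394 → total 642.
  Any other capacity-feasible assignment to {D2, D3, D4} ships for at least 248.
Compare {D1, D2, D3}: its best feasible assignment gives total 678.
Compare {D1, D2, D4}: its best feasible assignment gives total 716.
Every other set of open sites that can feasibly serve all demand totals ≥ 678 even under its best assignment. Minimum: 642.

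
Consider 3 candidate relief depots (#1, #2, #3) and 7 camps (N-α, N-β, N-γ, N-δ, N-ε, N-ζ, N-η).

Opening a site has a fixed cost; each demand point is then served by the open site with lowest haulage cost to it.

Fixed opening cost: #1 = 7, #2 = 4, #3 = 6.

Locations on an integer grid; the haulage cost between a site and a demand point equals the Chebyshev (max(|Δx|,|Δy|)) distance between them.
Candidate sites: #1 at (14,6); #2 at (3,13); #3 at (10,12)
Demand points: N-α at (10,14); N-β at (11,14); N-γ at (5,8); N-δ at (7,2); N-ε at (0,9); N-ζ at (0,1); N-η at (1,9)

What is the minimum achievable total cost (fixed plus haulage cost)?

48

Open {#2, #3}: assign each demand point to its cheapest open site.
  N-α→#3 2, N-β→#3 2, N-γ→#2 5, N-δ→#3 10, N-ε→#2 4, N-ζ→#3 11, N-η→#2 4
  haulage cost 38, fixed 10 → total 48.
Compare {#1, #2, #3}: haulage cost 35 + fixed 17 = 52.
Compare {#2}: haulage cost 51 + fixed 4 = 55.
Compare {#3}: haulage cost 49 + fixed 6 = 55.
All other subsets cost ≥ 52. Minimum total cost: 48.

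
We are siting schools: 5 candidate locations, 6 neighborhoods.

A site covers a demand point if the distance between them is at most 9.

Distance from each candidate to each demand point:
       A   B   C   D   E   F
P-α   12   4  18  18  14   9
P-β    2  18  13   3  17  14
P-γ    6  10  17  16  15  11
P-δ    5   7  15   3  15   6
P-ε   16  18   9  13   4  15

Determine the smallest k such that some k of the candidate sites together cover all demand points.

2

Coverage sets (demand points within 9 of each site):
  P-α: {B, F}
  P-β: {A, D}
  P-γ: {A}
  P-δ: {A, B, D, F}
  P-ε: {C, E}
No single site covers all 6 demand points.
But {P-δ, P-ε} covers everything, so the minimum is 2.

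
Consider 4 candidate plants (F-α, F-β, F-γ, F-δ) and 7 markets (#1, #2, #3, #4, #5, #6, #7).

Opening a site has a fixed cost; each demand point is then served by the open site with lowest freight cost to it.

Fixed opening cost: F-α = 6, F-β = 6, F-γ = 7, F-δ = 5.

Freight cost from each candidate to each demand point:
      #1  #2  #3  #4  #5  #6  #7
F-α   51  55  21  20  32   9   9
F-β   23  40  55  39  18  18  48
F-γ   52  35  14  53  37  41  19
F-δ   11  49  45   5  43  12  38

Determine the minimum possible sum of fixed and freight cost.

125

Open {F-α, F-β, F-γ, F-δ}: assign each demand point to its cheapest open site.
  #1→F-δ 11, #2→F-γ 35, #3→F-γ 14, #4→F-δ 5, #5→F-β 18, #6→F-α 9, #7→F-α 9
  freight cost 101, fixed 24 → total 125.
Compare {F-α, F-β, F-δ}: freight cost 113 + fixed 17 = 130.
Compare {F-β, F-γ, F-δ}: freight cost 114 + fixed 18 = 132.
Compare {F-α, F-γ, F-δ}: freight cost 115 + fixed 18 = 133.
All other subsets cost ≥ 130. Minimum total cost: 125.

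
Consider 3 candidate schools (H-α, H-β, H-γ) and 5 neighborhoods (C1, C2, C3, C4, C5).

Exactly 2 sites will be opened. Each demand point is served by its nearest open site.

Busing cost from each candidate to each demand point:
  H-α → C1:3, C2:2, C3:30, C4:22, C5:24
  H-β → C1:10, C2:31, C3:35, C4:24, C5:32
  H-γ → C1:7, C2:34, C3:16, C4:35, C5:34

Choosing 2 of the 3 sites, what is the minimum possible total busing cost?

Open {H-α, H-γ}.
  C1→H-α 3, C2→H-α 2, C3→H-γ 16, C4→H-α 22, C5→H-α 24  ⇒ total 67.
Compare {H-α, H-β}: total 81.
Compare {H-β, H-γ}: total 110.

67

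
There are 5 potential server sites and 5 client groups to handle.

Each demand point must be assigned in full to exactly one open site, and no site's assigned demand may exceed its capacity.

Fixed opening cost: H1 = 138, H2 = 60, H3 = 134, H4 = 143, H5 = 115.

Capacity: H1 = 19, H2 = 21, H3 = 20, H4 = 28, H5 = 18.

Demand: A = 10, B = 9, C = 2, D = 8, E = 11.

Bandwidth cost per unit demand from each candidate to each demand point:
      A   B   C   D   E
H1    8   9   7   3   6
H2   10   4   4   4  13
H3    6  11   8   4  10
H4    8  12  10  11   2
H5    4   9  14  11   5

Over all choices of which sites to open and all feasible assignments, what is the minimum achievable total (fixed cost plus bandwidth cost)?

Open {H2, H4}; cheapest assignment that respects the capacities:
  H2 (cap 21, load 19): B, C, D — cost 9×4 + 2×4 + 8×4 = 76
  H4 (cap 28, load 21): A, E — cost 10×8 + 11×2 = 102
  Shipping 178, fixed 203 → total 381.
  Any other capacity-feasible assignment to {H2, H4} ships for at least 178.
Compare {H1, H2}: its best feasible assignment gives total 432.
Compare {H2, H4, H5}: its best feasible assignment gives total 456.
Every other set of open sites that can feasibly serve all demand totals ≥ 432 even under its best assignment. Minimum: 381.

381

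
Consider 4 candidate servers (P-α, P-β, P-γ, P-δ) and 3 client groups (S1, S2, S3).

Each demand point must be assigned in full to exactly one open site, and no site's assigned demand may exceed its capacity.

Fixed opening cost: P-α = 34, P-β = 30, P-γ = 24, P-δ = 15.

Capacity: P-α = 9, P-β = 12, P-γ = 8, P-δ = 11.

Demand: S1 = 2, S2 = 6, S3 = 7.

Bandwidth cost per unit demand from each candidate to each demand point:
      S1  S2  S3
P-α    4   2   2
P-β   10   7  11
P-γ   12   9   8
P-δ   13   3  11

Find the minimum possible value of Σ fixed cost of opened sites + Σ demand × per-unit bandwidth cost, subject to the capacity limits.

Open {P-α, P-δ}; cheapest assignment that respects the capacities:
  P-α (cap 9, load 9): S1, S3 — cost 2×4 + 7×2 = 22
  P-δ (cap 11, load 6): S2 — cost 6×3 = 18
  Shipping 40, fixed 49 → total 89.
  Any other capacity-feasible assignment to {P-α, P-δ} ships for at least 40.
Compare {P-α, P-γ, P-δ}: its best feasible assignment gives total 113.
Compare {P-α, P-β, P-δ}: its best feasible assignment gives total 119.
Every other set of open sites that can feasibly serve all demand totals ≥ 113 even under its best assignment. Minimum: 89.

89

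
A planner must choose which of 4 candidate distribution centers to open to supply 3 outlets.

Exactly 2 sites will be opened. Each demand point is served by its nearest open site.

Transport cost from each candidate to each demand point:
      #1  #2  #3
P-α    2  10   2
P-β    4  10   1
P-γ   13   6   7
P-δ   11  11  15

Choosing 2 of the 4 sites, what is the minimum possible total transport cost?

10

Open {P-α, P-γ}.
  #1→P-α 2, #2→P-γ 6, #3→P-α 2  ⇒ total 10.
Compare {P-β, P-γ}: total 11.
Compare {P-α, P-β}: total 13.
No size-2 selection does better; minimum is 10.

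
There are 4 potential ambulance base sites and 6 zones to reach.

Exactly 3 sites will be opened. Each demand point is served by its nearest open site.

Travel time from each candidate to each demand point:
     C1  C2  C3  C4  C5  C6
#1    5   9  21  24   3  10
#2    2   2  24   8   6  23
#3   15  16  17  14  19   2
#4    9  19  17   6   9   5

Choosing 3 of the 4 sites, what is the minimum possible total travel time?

34

Open {#1, #2, #3}.
  C1→#2 2, C2→#2 2, C3→#3 17, C4→#2 8, C5→#1 3, C6→#3 2  ⇒ total 34.
Compare {#1, #2, #4}: total 35.
Compare {#2, #3, #4}: total 35.
No size-3 selection does better; minimum is 34.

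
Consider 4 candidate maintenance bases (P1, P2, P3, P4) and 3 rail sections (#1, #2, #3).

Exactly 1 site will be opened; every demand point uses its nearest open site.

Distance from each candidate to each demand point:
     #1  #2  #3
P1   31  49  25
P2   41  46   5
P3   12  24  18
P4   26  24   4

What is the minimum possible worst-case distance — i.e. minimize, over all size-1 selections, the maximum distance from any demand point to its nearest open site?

24

Open {P3}.
  Farthest demand point is #2 at distance 24 (to P3); all others are ≤ 24.
With {P4} the worst case is 26.
With {P2} the worst case is 46.
No size-1 selection achieves below 24.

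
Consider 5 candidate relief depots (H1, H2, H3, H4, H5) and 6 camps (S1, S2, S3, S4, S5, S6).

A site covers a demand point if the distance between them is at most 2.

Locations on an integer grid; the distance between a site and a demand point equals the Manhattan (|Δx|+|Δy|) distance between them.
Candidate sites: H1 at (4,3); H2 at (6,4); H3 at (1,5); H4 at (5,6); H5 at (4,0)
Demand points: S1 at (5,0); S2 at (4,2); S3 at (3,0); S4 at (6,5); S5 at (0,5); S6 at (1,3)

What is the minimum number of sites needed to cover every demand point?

Coverage sets (demand points within 2 of each site):
  H1: {S2}
  H2: {S4}
  H3: {S5, S6}
  H4: {S4}
  H5: {S1, S2, S3}
No 2 sites suffice: every size-2 union leaves at least one demand point uncovered.
But {H2, H3, H5} covers everything, so the minimum is 3.

3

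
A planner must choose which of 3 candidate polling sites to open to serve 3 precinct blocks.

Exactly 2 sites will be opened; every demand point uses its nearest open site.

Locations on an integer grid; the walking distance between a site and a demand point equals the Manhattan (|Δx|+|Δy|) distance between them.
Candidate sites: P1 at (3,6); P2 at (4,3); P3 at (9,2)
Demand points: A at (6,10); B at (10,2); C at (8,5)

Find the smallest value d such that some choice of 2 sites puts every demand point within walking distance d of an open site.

Open {P1, P2}.
  Farthest demand point is A at walking distance 7 (to P1); all others are ≤ 7.
With {P1, P3} the worst case is 7.
With {P2, P3} the worst case is 9.
No size-2 selection achieves below 7.

7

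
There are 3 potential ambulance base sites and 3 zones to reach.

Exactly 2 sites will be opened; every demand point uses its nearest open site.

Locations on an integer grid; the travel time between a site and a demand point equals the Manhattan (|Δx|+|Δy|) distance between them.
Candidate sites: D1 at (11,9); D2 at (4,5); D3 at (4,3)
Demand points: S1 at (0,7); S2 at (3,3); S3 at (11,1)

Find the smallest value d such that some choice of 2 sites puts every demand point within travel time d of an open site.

8

Open {D1, D2}.
  Farthest demand point is S3 at travel time 8 (to D1); all others are ≤ 8.
With {D1, D3} the worst case is 8.
With {D2, D3} the worst case is 9.
No size-2 selection achieves below 8.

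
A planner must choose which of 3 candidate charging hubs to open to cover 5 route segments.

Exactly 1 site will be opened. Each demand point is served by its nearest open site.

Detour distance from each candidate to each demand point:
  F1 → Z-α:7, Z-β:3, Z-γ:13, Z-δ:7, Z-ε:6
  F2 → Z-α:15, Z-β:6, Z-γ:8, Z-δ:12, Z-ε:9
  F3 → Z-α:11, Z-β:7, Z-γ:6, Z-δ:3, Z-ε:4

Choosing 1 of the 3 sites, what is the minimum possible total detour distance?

Open {F3}.
  Z-α→F3 11, Z-β→F3 7, Z-γ→F3 6, Z-δ→F3 3, Z-ε→F3 4  ⇒ total 31.
Compare {F1}: total 36.
Compare {F2}: total 50.

31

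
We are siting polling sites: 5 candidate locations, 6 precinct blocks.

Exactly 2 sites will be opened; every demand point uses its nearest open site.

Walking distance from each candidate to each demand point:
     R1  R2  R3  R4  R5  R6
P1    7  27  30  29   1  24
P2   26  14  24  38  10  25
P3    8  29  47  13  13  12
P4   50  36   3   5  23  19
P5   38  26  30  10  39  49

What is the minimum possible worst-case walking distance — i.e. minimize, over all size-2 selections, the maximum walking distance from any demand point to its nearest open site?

24

Open {P2, P3}.
  Farthest demand point is R3 at walking distance 24 (to P2); all others are ≤ 24.
With {P2, P4} the worst case is 26.
With {P2, P5} the worst case is 26.
No size-2 selection achieves below 24.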